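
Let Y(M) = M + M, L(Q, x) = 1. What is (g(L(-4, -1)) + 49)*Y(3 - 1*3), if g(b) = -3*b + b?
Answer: 0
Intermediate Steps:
Y(M) = 2*M
g(b) = -2*b
(g(L(-4, -1)) + 49)*Y(3 - 1*3) = (-2*1 + 49)*(2*(3 - 1*3)) = (-2 + 49)*(2*(3 - 3)) = 47*(2*0) = 47*0 = 0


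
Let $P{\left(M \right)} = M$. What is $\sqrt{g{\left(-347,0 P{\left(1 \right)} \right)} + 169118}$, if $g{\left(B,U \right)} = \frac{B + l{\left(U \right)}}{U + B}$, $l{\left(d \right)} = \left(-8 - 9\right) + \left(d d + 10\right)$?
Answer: $\frac{10 \sqrt{203634521}}{347} \approx 411.24$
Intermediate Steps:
$l{\left(d \right)} = -7 + d^{2}$ ($l{\left(d \right)} = -17 + \left(d^{2} + 10\right) = -17 + \left(10 + d^{2}\right) = -7 + d^{2}$)
$g{\left(B,U \right)} = \frac{-7 + B + U^{2}}{B + U}$ ($g{\left(B,U \right)} = \frac{B + \left(-7 + U^{2}\right)}{U + B} = \frac{-7 + B + U^{2}}{B + U}$)
$\sqrt{g{\left(-347,0 P{\left(1 \right)} \right)} + 169118} = \sqrt{\frac{-7 - 347 + \left(0 \cdot 1\right)^{2}}{-347 + 0 \cdot 1} + 169118} = \sqrt{\frac{-7 - 347 + 0^{2}}{-347 + 0} + 169118} = \sqrt{\frac{-7 - 347 + 0}{-347} + 169118} = \sqrt{\left(- \frac{1}{347}\right) \left(-354\right) + 169118} = \sqrt{\frac{354}{347} + 169118} = \sqrt{\frac{58684300}{347}} = \frac{10 \sqrt{203634521}}{347}$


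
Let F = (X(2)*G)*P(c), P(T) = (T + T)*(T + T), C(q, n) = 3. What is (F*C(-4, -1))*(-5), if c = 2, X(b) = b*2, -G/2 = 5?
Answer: 9600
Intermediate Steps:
G = -10 (G = -2*5 = -10)
X(b) = 2*b
P(T) = 4*T**2 (P(T) = (2*T)*(2*T) = 4*T**2)
F = -640 (F = ((2*2)*(-10))*(4*2**2) = (4*(-10))*(4*4) = -40*16 = -640)
(F*C(-4, -1))*(-5) = -640*3*(-5) = -1920*(-5) = 9600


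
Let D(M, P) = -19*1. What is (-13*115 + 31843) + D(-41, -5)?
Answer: 30329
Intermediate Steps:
D(M, P) = -19
(-13*115 + 31843) + D(-41, -5) = (-13*115 + 31843) - 19 = (-1495 + 31843) - 19 = 30348 - 19 = 30329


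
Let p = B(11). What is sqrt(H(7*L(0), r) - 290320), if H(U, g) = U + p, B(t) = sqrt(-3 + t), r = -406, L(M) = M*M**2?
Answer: sqrt(-290320 + 2*sqrt(2)) ≈ 538.81*I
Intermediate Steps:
L(M) = M**3
p = 2*sqrt(2) (p = sqrt(-3 + 11) = sqrt(8) = 2*sqrt(2) ≈ 2.8284)
H(U, g) = U + 2*sqrt(2)
sqrt(H(7*L(0), r) - 290320) = sqrt((7*0**3 + 2*sqrt(2)) - 290320) = sqrt((7*0 + 2*sqrt(2)) - 290320) = sqrt((0 + 2*sqrt(2)) - 290320) = sqrt(2*sqrt(2) - 290320) = sqrt(-290320 + 2*sqrt(2))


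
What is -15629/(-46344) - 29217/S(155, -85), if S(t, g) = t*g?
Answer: 1559944723/610582200 ≈ 2.5548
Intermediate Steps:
S(t, g) = g*t
-15629/(-46344) - 29217/S(155, -85) = -15629/(-46344) - 29217/((-85*155)) = -15629*(-1/46344) - 29217/(-13175) = 15629/46344 - 29217*(-1/13175) = 15629/46344 + 29217/13175 = 1559944723/610582200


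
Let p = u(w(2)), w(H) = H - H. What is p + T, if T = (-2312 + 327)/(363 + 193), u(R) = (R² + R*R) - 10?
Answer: -7545/556 ≈ -13.570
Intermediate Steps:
w(H) = 0
u(R) = -10 + 2*R² (u(R) = (R² + R²) - 10 = 2*R² - 10 = -10 + 2*R²)
p = -10 (p = -10 + 2*0² = -10 + 2*0 = -10 + 0 = -10)
T = -1985/556 ≈ -3.5701
p + T = -10 - 1985/556 = -7545/556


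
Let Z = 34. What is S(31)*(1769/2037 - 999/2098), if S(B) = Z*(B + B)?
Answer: 1766924546/2136813 ≈ 826.90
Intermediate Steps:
S(B) = 68*B (S(B) = 34*(B + B) = 34*(2*B) = 68*B)
S(31)*(1769/2037 - 999/2098) = (68*31)*(1769/2037 - 999/2098) = 2108*(1769*(1/2037) - 999*1/2098) = 2108*(1769/2037 - 999/2098) = 2108*(1676399/4273626) = 1766924546/2136813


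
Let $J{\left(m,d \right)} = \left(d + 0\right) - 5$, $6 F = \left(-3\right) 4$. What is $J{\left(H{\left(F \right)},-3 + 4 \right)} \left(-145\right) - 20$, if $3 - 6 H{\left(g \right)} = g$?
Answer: $560$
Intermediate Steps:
$F = -2$ ($F = \frac{\left(-3\right) 4}{6} = \frac{1}{6} \left(-12\right) = -2$)
$H{\left(g \right)} = \frac{1}{2} - \frac{g}{6}$
$J{\left(m,d \right)} = -5 + d$ ($J{\left(m,d \right)} = d - 5 = -5 + d$)
$J{\left(H{\left(F \right)},-3 + 4 \right)} \left(-145\right) - 20 = \left(-5 + \left(-3 + 4\right)\right) \left(-145\right) - 20 = \left(-5 + 1\right) \left(-145\right) - 20 = \left(-4\right) \left(-145\right) - 20 = 580 - 20 = 560$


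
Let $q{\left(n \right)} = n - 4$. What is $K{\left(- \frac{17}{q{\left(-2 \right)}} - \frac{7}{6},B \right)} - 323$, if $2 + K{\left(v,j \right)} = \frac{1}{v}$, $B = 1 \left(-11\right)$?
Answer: $- \frac{1622}{5} \approx -324.4$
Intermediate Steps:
$B = -11$
$q{\left(n \right)} = -4 + n$ ($q{\left(n \right)} = n - 4 = -4 + n$)
$K{\left(v,j \right)} = -2 + \frac{1}{v}$
$K{\left(- \frac{17}{q{\left(-2 \right)}} - \frac{7}{6},B \right)} - 323 = \left(-2 + \frac{1}{- \frac{17}{-4 - 2} - \frac{7}{6}}\right) - 323 = \left(-2 + \frac{1}{- \frac{17}{-6} - \frac{7}{6}}\right) - 323 = \left(-2 + \frac{1}{\left(-17\right) \left(- \frac{1}{6}\right) - \frac{7}{6}}\right) - 323 = \left(-2 + \frac{1}{\frac{17}{6} - \frac{7}{6}}\right) - 323 = \left(-2 + \frac{1}{\frac{5}{3}}\right) - 323 = \left(-2 + \frac{3}{5}\right) - 323 = - \frac{7}{5} - 323 = - \frac{1622}{5}$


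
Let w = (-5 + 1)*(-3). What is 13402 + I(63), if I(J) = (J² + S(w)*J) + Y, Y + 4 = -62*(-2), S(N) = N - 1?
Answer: 18184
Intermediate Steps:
w = 12 (w = -4*(-3) = 12)
S(N) = -1 + N
Y = 120 (Y = -4 - 62*(-2) = -4 + 124 = 120)
I(J) = 120 + J² + 11*J (I(J) = (J² + (-1 + 12)*J) + 120 = (J² + 11*J) + 120 = 120 + J² + 11*J)
13402 + I(63) = 13402 + (120 + 63² + 11*63) = 13402 + (120 + 3969 + 693) = 13402 + 4782 = 18184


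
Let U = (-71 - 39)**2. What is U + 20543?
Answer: 32643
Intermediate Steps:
U = 12100 (U = (-110)**2 = 12100)
U + 20543 = 12100 + 20543 = 32643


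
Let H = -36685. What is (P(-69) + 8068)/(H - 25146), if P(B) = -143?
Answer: -7925/61831 ≈ -0.12817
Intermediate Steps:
(P(-69) + 8068)/(H - 25146) = (-143 + 8068)/(-36685 - 25146) = 7925/(-61831) = 7925*(-1/61831) = -7925/61831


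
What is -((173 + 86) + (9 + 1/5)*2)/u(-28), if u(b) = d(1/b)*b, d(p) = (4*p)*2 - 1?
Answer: -1387/180 ≈ -7.7056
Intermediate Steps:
d(p) = -1 + 8*p (d(p) = 8*p - 1 = -1 + 8*p)
u(b) = b*(-1 + 8/b) (u(b) = (-1 + 8/b)*b = b*(-1 + 8/b))
-((173 + 86) + (9 + 1/5)*2)/u(-28) = -((173 + 86) + (9 + 1/5)*2)/(8 - 1*(-28)) = -(259 + (9 + ⅕)*2)/(8 + 28) = -(259 + (46/5)*2)/36 = -(259 + 92/5)/36 = -1387/(5*36) = -1*1387/180 = -1387/180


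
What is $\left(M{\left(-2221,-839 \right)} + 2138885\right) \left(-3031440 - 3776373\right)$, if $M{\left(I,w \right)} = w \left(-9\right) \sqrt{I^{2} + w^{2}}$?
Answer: $-14561129108505 - 51405795963 \sqrt{5636762} \approx -1.3661 \cdot 10^{14}$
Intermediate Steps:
$M{\left(I,w \right)} = - 9 w \sqrt{I^{2} + w^{2}}$
$\left(M{\left(-2221,-839 \right)} + 2138885\right) \left(-3031440 - 3776373\right) = \left(\left(-9\right) \left(-839\right) \sqrt{\left(-2221\right)^{2} + \left(-839\right)^{2}} + 2138885\right) \left(-3031440 - 3776373\right) = \left(\left(-9\right) \left(-839\right) \sqrt{4932841 + 703921} + 2138885\right) \left(-6807813\right) = \left(\left(-9\right) \left(-839\right) \sqrt{5636762} + 2138885\right) \left(-6807813\right) = \left(7551 \sqrt{5636762} + 2138885\right) \left(-6807813\right) = \left(2138885 + 7551 \sqrt{5636762}\right) \left(-6807813\right) = -14561129108505 - 51405795963 \sqrt{5636762}$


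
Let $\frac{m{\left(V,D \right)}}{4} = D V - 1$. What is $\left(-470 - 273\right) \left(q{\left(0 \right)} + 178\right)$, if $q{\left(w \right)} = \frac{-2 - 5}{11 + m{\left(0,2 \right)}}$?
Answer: $-131511$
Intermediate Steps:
$m{\left(V,D \right)} = -4 + 4 D V$ ($m{\left(V,D \right)} = 4 \left(D V - 1\right) = 4 \left(-1 + D V\right) = -4 + 4 D V$)
$q{\left(w \right)} = -1$ ($q{\left(w \right)} = \frac{-2 - 5}{11 - \left(4 - 0\right)} = - \frac{7}{11 + \left(-4 + 0\right)} = - \frac{7}{11 - 4} = - \frac{7}{7} = \left(-7\right) \frac{1}{7} = -1$)
$\left(-470 - 273\right) \left(q{\left(0 \right)} + 178\right) = \left(-470 - 273\right) \left(-1 + 178\right) = \left(-743\right) 177 = -131511$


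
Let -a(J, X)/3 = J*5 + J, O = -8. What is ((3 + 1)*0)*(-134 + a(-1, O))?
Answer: 0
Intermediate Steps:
a(J, X) = -18*J (a(J, X) = -3*(J*5 + J) = -3*(5*J + J) = -18*J)
((3 + 1)*0)*(-134 + a(-1, O)) = ((3 + 1)*0)*(-134 - 18*(-1)) = (4*0)*(-134 + 18) = 0*(-116) = 0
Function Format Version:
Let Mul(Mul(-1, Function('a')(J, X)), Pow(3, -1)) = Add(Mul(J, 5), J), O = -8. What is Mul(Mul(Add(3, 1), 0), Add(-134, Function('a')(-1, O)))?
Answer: 0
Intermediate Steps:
Function('a')(J, X) = Mul(-18, J) (Function('a')(J, X) = Mul(-3, Add(Mul(J, 5), J)) = Mul(-3, Add(Mul(5, J), J)) = Mul(-3, Mul(6, J)) = Mul(-18, J))
Mul(Mul(Add(3, 1), 0), Add(-134, Function('a')(-1, O))) = Mul(Mul(Add(3, 1), 0), Add(-134, Mul(-18, -1))) = Mul(Mul(4, 0), Add(-134, 18)) = Mul(0, -116) = 0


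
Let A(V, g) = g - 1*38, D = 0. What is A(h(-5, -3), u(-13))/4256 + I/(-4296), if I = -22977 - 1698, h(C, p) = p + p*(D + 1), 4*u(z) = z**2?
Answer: 17505843/3047296 ≈ 5.7447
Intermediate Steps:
u(z) = z**2/4
h(C, p) = 2*p (h(C, p) = p + p*(0 + 1) = p + p*1 = p + p = 2*p)
A(V, g) = -38 + g (A(V, g) = g - 38 = -38 + g)
I = -24675
A(h(-5, -3), u(-13))/4256 + I/(-4296) = (-38 + (1/4)*(-13)**2)/4256 - 24675/(-4296) = (-38 + (1/4)*169)*(1/4256) - 24675*(-1/4296) = (-38 + 169/4)*(1/4256) + 8225/1432 = (17/4)*(1/4256) + 8225/1432 = 17/17024 + 8225/1432 = 17505843/3047296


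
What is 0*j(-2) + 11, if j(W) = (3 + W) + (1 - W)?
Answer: 11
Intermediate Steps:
j(W) = 4
0*j(-2) + 11 = 0*4 + 11 = 0 + 11 = 11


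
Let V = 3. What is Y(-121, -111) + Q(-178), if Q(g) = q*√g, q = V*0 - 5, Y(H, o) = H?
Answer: -121 - 5*I*√178 ≈ -121.0 - 66.708*I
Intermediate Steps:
q = -5 (q = 3*0 - 5 = 0 - 5 = -5)
Q(g) = -5*√g
Y(-121, -111) + Q(-178) = -121 - 5*I*√178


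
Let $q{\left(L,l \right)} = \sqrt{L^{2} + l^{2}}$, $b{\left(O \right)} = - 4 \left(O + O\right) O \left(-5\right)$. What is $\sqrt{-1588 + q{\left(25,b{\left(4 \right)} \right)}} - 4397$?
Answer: $-4397 + i \sqrt{1588 - 5 \sqrt{16409}} \approx -4397.0 + 30.782 i$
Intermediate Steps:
$b{\left(O \right)} = 40 O^{2}$ ($b{\left(O \right)} = - 4 \cdot 2 O O \left(-5\right) = - 4 \cdot 2 O^{2} \left(-5\right) = - 8 O^{2} \left(-5\right) = 40 O^{2}$)
$\sqrt{-1588 + q{\left(25,b{\left(4 \right)} \right)}} - 4397 = \sqrt{-1588 + \sqrt{25^{2} + \left(40 \cdot 4^{2}\right)^{2}}} - 4397 = \sqrt{-1588 + \sqrt{625 + \left(40 \cdot 16\right)^{2}}} - 4397 = \sqrt{-1588 + \sqrt{625 + 640^{2}}} - 4397 = \sqrt{-1588 + \sqrt{625 + 409600}} - 4397 = \sqrt{-1588 + \sqrt{410225}} - 4397 = \sqrt{-1588 + 5 \sqrt{16409}} - 4397 = -4397 + \sqrt{-1588 + 5 \sqrt{16409}}$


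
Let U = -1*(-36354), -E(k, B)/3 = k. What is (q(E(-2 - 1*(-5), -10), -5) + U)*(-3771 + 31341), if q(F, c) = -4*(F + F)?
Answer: 1004264820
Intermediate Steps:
E(k, B) = -3*k
U = 36354
q(F, c) = -8*F
(q(E(-2 - 1*(-5), -10), -5) + U)*(-3771 + 31341) = (-(-24)*(-2 - 1*(-5)) + 36354)*(-3771 + 31341) = (-(-24)*(-2 + 5) + 36354)*27570 = (-(-24)*3 + 36354)*27570 = (-8*(-9) + 36354)*27570 = (72 + 36354)*27570 = 36426*27570 = 1004264820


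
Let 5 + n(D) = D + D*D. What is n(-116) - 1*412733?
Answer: -399398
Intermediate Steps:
n(D) = -5 + D + D² (n(D) = -5 + (D + D*D) = -5 + (D + D²) = -5 + D + D²)
n(-116) - 1*412733 = (-5 - 116 + (-116)²) - 1*412733 = (-5 - 116 + 13456) - 412733 = 13335 - 412733 = -399398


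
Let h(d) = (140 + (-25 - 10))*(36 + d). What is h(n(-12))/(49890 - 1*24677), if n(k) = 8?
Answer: 4620/25213 ≈ 0.18324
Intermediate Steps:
h(d) = 3780 + 105*d (h(d) = (140 - 35)*(36 + d) = 105*(36 + d) = 3780 + 105*d)
h(n(-12))/(49890 - 1*24677) = (3780 + 105*8)/(49890 - 1*24677) = (3780 + 840)/(49890 - 24677) = 4620/25213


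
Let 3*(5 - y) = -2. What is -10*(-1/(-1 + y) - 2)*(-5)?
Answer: -775/7 ≈ -110.71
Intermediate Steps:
y = 17/3 (y = 5 - 1/3*(-2) = 5 + 2/3 = 17/3 ≈ 5.6667)
-10*(-1/(-1 + y) - 2)*(-5) = -10*(-1/(-1 + 17/3) - 2)*(-5) = -10*(-1/(14/3) - 2)*(-5) = -10*((3/14)*(-1) - 2)*(-5) = -10*(-3/14 - 2)*(-5) = -10*(-31/14)*(-5) = (155/7)*(-5) = -775/7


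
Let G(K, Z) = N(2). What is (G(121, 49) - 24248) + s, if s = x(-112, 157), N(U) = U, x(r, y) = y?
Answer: -24089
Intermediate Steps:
G(K, Z) = 2
s = 157
(G(121, 49) - 24248) + s = (2 - 24248) + 157 = -24246 + 157 = -24089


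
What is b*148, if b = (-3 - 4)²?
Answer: 7252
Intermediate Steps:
b = 49 (b = (-7)² = 49)
b*148 = 49*148 = 7252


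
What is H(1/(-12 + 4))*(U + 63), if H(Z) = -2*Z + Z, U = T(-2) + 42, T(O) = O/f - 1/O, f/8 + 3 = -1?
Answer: 1689/128 ≈ 13.195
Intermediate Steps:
f = -32 (f = -24 + 8*(-1) = -24 - 8 = -32)
T(O) = -1/O - O/32 (T(O) = O/(-32) - 1/O = O*(-1/32) - 1/O = -O/32 - 1/O = -1/O - O/32)
U = 681/16 (U = (-1/(-2) - 1/32*(-2)) + 42 = (-1*(-½) + 1/16) + 42 = (½ + 1/16) + 42 = 9/16 + 42 = 681/16 ≈ 42.563)
H(Z) = -Z
H(1/(-12 + 4))*(U + 63) = (-1/(-12 + 4))*(681/16 + 63) = -1/(-8)*(1689/16) = -1*(-⅛)*(1689/16) = (⅛)*(1689/16) = 1689/128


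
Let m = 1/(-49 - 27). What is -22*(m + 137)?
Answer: -114521/38 ≈ -3013.7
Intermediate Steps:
m = -1/76 (m = 1/(-76) = -1/76 ≈ -0.013158)
-22*(m + 137) = -22*(-1/76 + 137) = -22*10411/76 = -114521/38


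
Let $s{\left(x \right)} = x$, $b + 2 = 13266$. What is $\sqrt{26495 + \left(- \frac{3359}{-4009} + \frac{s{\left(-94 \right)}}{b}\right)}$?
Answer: $\frac{5 \sqrt{187300393148615082}}{13293844} \approx 162.78$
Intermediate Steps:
$b = 13264$ ($b = -2 + 13266 = 13264$)
$\sqrt{26495 + \left(- \frac{3359}{-4009} + \frac{s{\left(-94 \right)}}{b}\right)} = \sqrt{26495 - \left(- \frac{3359}{4009} + \frac{47}{6632}\right)} = \sqrt{26495 - - \frac{22088465}{26587688}} = \sqrt{26495 + \left(\frac{3359}{4009} - \frac{47}{6632}\right)} = \sqrt{26495 + \frac{22088465}{26587688}} = \sqrt{\frac{704462882025}{26587688}} = \frac{5 \sqrt{187300393148615082}}{13293844}$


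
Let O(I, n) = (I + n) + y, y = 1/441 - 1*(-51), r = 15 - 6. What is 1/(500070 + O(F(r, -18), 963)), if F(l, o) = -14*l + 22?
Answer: 441/220932181 ≈ 1.9961e-6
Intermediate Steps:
r = 9
y = 22492/441 (y = 1/441 + 51 = 22492/441 ≈ 51.002)
F(l, o) = 22 - 14*l
O(I, n) = 22492/441 + I + n (O(I, n) = (I + n) + 22492/441 = 22492/441 + I + n)
1/(500070 + O(F(r, -18), 963)) = 1/(500070 + (22492/441 + (22 - 14*9) + 963)) = 1/(500070 + (22492/441 + (22 - 126) + 963)) = 1/(500070 + (22492/441 - 104 + 963)) = 1/(500070 + 401311/441) = 1/(220932181/441) = 441/220932181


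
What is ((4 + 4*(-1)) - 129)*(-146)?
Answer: 18834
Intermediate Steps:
((4 + 4*(-1)) - 129)*(-146) = ((4 - 4) - 129)*(-146) = (0 - 129)*(-146) = -129*(-146) = 18834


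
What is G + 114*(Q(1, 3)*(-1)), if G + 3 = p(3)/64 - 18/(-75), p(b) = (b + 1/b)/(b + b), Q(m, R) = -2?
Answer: 3243581/14400 ≈ 225.25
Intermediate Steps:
p(b) = (b + 1/b)/(2*b) (p(b) = (b + 1/b)/((2*b)) = (b + 1/b)*(1/(2*b)) = (b + 1/b)/(2*b))
G = -39619/14400 (G = -3 + (((½)*(1 + 3²)/3²)/64 - 18/(-75)) = -3 + (((½)*(⅑)*(1 + 9))*(1/64) - 18*(-1/75)) = -3 + (((½)*(⅑)*10)*(1/64) + 6/25) = -3 + ((5/9)*(1/64) + 6/25) = -3 + (5/576 + 6/25) = -3 + 3581/14400 = -39619/14400 ≈ -2.7513)
G + 114*(Q(1, 3)*(-1)) = -39619/14400 + 114*(-2*(-1)) = -39619/14400 + 114*2 = -39619/14400 + 228 = 3243581/14400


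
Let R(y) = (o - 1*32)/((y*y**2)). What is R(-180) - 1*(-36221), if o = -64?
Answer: 2200425751/60750 ≈ 36221.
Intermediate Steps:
R(y) = -96/y**3 (R(y) = (-64 - 1*32)/((y*y**2)) = (-64 - 32)/(y**3) = -96/y**3)
R(-180) - 1*(-36221) = -96/(-180)**3 - 1*(-36221) = -96*(-1/5832000) + 36221 = 1/60750 + 36221 = 2200425751/60750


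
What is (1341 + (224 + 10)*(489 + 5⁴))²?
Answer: 68652908289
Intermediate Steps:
(1341 + (224 + 10)*(489 + 5⁴))² = (1341 + 234*(489 + 625))² = (1341 + 234*1114)² = (1341 + 260676)² = 262017² = 68652908289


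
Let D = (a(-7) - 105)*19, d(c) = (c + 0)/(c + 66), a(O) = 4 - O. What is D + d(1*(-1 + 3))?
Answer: -60723/34 ≈ -1786.0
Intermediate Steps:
d(c) = c/(66 + c)
D = -1786 (D = ((4 - 1*(-7)) - 105)*19 = ((4 + 7) - 105)*19 = (11 - 105)*19 = -94*19 = -1786)
D + d(1*(-1 + 3)) = -1786 + (1*(-1 + 3))/(66 + 1*(-1 + 3)) = -1786 + (1*2)/(66 + 1*2) = -1786 + 2/(66 + 2) = -1786 + 2/68 = -1786 + 2*(1/68) = -1786 + 1/34 = -60723/34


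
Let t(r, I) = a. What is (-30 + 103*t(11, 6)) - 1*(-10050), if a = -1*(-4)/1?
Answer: 10432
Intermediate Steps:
a = 4 (a = 4*1 = 4)
t(r, I) = 4
(-30 + 103*t(11, 6)) - 1*(-10050) = (-30 + 103*4) - 1*(-10050) = (-30 + 412) + 10050 = 382 + 10050 = 10432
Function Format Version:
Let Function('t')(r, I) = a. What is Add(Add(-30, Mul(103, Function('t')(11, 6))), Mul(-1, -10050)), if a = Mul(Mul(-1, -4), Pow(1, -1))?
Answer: 10432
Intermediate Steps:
a = 4 (a = Mul(4, 1) = 4)
Function('t')(r, I) = 4
Add(Add(-30, Mul(103, Function('t')(11, 6))), Mul(-1, -10050)) = Add(Add(-30, Mul(103, 4)), Mul(-1, -10050)) = Add(Add(-30, 412), 10050) = Add(382, 10050) = 10432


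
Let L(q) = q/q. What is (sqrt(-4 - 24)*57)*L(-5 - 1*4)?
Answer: 114*I*sqrt(7) ≈ 301.62*I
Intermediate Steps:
L(q) = 1
(sqrt(-4 - 24)*57)*L(-5 - 1*4) = (sqrt(-4 - 24)*57)*1 = (sqrt(-28)*57)*1 = ((2*I*sqrt(7))*57)*1 = (114*I*sqrt(7))*1 = 114*I*sqrt(7)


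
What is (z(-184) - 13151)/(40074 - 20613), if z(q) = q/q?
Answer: -13150/19461 ≈ -0.67571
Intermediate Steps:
z(q) = 1
(z(-184) - 13151)/(40074 - 20613) = (1 - 13151)/(40074 - 20613) = -13150/19461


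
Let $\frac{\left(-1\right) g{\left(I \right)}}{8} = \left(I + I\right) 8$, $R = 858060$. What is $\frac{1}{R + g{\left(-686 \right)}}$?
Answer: $\frac{1}{945868} \approx 1.0572 \cdot 10^{-6}$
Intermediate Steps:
$g{\left(I \right)} = - 128 I$ ($g{\left(I \right)} = - 8 \left(I + I\right) 8 = - 8 \cdot 2 I 8 = - 8 \cdot 16 I = - 128 I$)
$\frac{1}{R + g{\left(-686 \right)}} = \frac{1}{858060 - -87808} = \frac{1}{858060 + 87808} = \frac{1}{945868}$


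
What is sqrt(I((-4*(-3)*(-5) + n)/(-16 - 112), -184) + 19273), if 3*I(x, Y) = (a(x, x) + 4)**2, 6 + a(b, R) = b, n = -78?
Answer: sqrt(710490315)/192 ≈ 138.83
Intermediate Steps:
a(b, R) = -6 + b
I(x, Y) = (-2 + x)**2/3 (I(x, Y) = ((-6 + x) + 4)**2/3 = (-2 + x)**2/3)
sqrt(I((-4*(-3)*(-5) + n)/(-16 - 112), -184) + 19273) = sqrt((-2 + (-4*(-3)*(-5) - 78)/(-16 - 112))**2/3 + 19273) = sqrt((-2 + (12*(-5) - 78)/(-128))**2/3 + 19273) = sqrt((-2 + (-60 - 78)*(-1/128))**2/3 + 19273) = sqrt((-2 - 138*(-1/128))**2/3 + 19273) = sqrt((-2 + 69/64)**2/3 + 19273) = sqrt((-59/64)**2/3 + 19273) = sqrt((1/3)*(3481/4096) + 19273) = sqrt(3481/12288 + 19273) = sqrt(236830105/12288) = sqrt(710490315)/192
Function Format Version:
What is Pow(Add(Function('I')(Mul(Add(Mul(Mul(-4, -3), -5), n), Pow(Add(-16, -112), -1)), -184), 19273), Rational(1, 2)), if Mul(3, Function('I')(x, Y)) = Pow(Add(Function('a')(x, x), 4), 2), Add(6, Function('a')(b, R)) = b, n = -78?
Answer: Mul(Rational(1, 192), Pow(710490315, Rational(1, 2))) ≈ 138.83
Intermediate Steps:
Function('a')(b, R) = Add(-6, b)
Function('I')(x, Y) = Mul(Rational(1, 3), Pow(Add(-2, x), 2)) (Function('I')(x, Y) = Mul(Rational(1, 3), Pow(Add(Add(-6, x), 4), 2)) = Mul(Rational(1, 3), Pow(Add(-2, x), 2)))
Pow(Add(Function('I')(Mul(Add(Mul(Mul(-4, -3), -5), n), Pow(Add(-16, -112), -1)), -184), 19273), Rational(1, 2)) = Pow(Add(Mul(Rational(1, 3), Pow(Add(-2, Mul(Add(Mul(Mul(-4, -3), -5), -78), Pow(Add(-16, -112), -1))), 2)), 19273), Rational(1, 2)) = Pow(Add(Mul(Rational(1, 3), Pow(Add(-2, Mul(Add(Mul(12, -5), -78), Pow(-128, -1))), 2)), 19273), Rational(1, 2)) = Pow(Add(Mul(Rational(1, 3), Pow(Add(-2, Mul(Add(-60, -78), Rational(-1, 128))), 2)), 19273), Rational(1, 2)) = Pow(Add(Mul(Rational(1, 3), Pow(Add(-2, Mul(-138, Rational(-1, 128))), 2)), 19273), Rational(1, 2)) = Pow(Add(Mul(Rational(1, 3), Pow(Add(-2, Rational(69, 64)), 2)), 19273), Rational(1, 2)) = Pow(Add(Mul(Rational(1, 3), Pow(Rational(-59, 64), 2)), 19273), Rational(1, 2)) = Pow(Add(Mul(Rational(1, 3), Rational(3481, 4096)), 19273), Rational(1, 2)) = Pow(Add(Rational(3481, 12288), 19273), Rational(1, 2)) = Pow(Rational(236830105, 12288), Rational(1, 2)) = Mul(Rational(1, 192), Pow(710490315, Rational(1, 2)))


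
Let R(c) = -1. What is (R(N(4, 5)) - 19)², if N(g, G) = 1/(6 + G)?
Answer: 400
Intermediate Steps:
(R(N(4, 5)) - 19)² = (-1 - 19)² = (-20)² = 400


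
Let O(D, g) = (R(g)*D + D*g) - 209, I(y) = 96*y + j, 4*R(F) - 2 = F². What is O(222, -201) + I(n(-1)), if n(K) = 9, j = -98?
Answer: 4396603/2 ≈ 2.1983e+6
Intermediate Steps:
R(F) = ½ + F²/4
I(y) = -98 + 96*y (I(y) = 96*y - 98 = -98 + 96*y)
O(D, g) = -209 + D*g + D*(½ + g²/4) (O(D, g) = ((½ + g²/4)*D + D*g) - 209 = (D*(½ + g²/4) + D*g) - 209 = (D*g + D*(½ + g²/4)) - 209 = -209 + D*g + D*(½ + g²/4))
O(222, -201) + I(n(-1)) = (-209 + 222*(-201) + (¼)*222*(2 + (-201)²)) + (-98 + 96*9) = (-209 - 44622 + (¼)*222*(2 + 40401)) + (-98 + 864) = (-209 - 44622 + (¼)*222*40403) + 766 = (-209 - 44622 + 4484733/2) + 766 = 4395071/2 + 766 = 4396603/2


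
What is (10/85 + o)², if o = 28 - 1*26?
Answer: 1296/289 ≈ 4.4844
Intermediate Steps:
o = 2 (o = 28 - 26 = 2)
(10/85 + o)² = (10/85 + 2)² = (10*(1/85) + 2)² = (2/17 + 2)² = (36/17)² = 1296/289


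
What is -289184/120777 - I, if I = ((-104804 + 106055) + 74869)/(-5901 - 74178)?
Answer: -4654673432/3223900461 ≈ -1.4438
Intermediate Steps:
I = -76120/80079 (I = (1251 + 74869)/(-80079) = 76120*(-1/80079) = -76120/80079 ≈ -0.95056)
-289184/120777 - I = -289184/120777 - 1*(-76120/80079) = -289184*1/120777 + 76120/80079 = -289184/120777 + 76120/80079 = -4654673432/3223900461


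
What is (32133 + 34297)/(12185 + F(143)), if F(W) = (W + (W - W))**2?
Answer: 4745/2331 ≈ 2.0356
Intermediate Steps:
F(W) = W**2 (F(W) = (W + 0)**2 = W**2)
(32133 + 34297)/(12185 + F(143)) = (32133 + 34297)/(12185 + 143**2) = 66430/(12185 + 20449) = 66430/32634 = 66430*(1/32634) = 4745/2331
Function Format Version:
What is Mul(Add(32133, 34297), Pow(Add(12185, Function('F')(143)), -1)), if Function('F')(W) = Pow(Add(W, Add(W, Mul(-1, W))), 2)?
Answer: Rational(4745, 2331) ≈ 2.0356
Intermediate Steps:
Function('F')(W) = Pow(W, 2) (Function('F')(W) = Pow(Add(W, 0), 2) = Pow(W, 2))
Mul(Add(32133, 34297), Pow(Add(12185, Function('F')(143)), -1)) = Mul(Add(32133, 34297), Pow(Add(12185, Pow(143, 2)), -1)) = Mul(66430, Pow(Add(12185, 20449), -1)) = Mul(66430, Pow(32634, -1)) = Mul(66430, Rational(1, 32634)) = Rational(4745, 2331)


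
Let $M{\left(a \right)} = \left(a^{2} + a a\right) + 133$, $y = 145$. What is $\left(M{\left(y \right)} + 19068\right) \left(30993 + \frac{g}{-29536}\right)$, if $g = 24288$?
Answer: $\frac{1752132630780}{923} \approx 1.8983 \cdot 10^{9}$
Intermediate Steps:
$M{\left(a \right)} = 133 + 2 a^{2}$ ($M{\left(a \right)} = \left(a^{2} + a^{2}\right) + 133 = 2 a^{2} + 133 = 133 + 2 a^{2}$)
$\left(M{\left(y \right)} + 19068\right) \left(30993 + \frac{g}{-29536}\right) = \left(\left(133 + 2 \cdot 145^{2}\right) + 19068\right) \left(30993 + \frac{24288}{-29536}\right) = \left(\left(133 + 2 \cdot 21025\right) + 19068\right) \left(30993 + 24288 \left(- \frac{1}{29536}\right)\right) = \left(\left(133 + 42050\right) + 19068\right) \left(30993 - \frac{759}{923}\right) = \left(42183 + 19068\right) \frac{28605780}{923} = 61251 \cdot \frac{28605780}{923} = \frac{1752132630780}{923}$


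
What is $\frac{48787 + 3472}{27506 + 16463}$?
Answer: $\frac{52259}{43969} \approx 1.1885$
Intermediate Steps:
$\frac{48787 + 3472}{27506 + 16463} = \frac{52259}{43969}$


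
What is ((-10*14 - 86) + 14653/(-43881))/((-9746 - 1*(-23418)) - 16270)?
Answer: 9931759/114002838 ≈ 0.087119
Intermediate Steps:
((-10*14 - 86) + 14653/(-43881))/((-9746 - 1*(-23418)) - 16270) = ((-140 - 86) + 14653*(-1/43881))/((-9746 + 23418) - 16270) = (-226 - 14653/43881)/(13672 - 16270) = -9931759/43881/(-2598) = -9931759/43881*(-1/2598) = 9931759/114002838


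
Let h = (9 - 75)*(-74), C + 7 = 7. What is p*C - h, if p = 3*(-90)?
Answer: -4884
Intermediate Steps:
p = -270
C = 0 (C = -7 + 7 = 0)
h = 4884 (h = -66*(-74) = 4884)
p*C - h = -270*0 - 1*4884 = 0 - 4884 = -4884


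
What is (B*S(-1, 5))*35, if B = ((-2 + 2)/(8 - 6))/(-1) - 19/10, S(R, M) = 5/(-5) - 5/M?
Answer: 133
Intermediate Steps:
S(R, M) = -1 - 5/M (S(R, M) = 5*(-⅕) - 5/M = -1 - 5/M)
B = -19/10 (B = (0/2)*(-1) - 19*⅒ = (0*(½))*(-1) - 19/10 = 0*(-1) - 19/10 = 0 - 19/10 = -19/10 ≈ -1.9000)
(B*S(-1, 5))*35 = -19*(-5 - 1*5)/(10*5)*35 = -19*(-5 - 5)/50*35 = -19*(-10)/50*35 = -19/10*(-2)*35 = (19/5)*35 = 133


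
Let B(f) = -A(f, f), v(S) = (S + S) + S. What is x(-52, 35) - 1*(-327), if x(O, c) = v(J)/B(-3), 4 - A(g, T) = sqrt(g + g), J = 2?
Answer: 3585/11 - 3*I*sqrt(6)/11 ≈ 325.91 - 0.66804*I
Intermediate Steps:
A(g, T) = 4 - sqrt(2)*sqrt(g) (A(g, T) = 4 - sqrt(g + g) = 4 - sqrt(2*g) = 4 - sqrt(2)*sqrt(g))
v(S) = 3*S (v(S) = 2*S + S = 3*S)
B(f) = -4 + sqrt(2)*sqrt(f) (B(f) = -(4 - sqrt(2)*sqrt(f)) = -4 + sqrt(2)*sqrt(f))
x(O, c) = 6/(-4 + I*sqrt(6)) (x(O, c) = (3*2)/(-4 + sqrt(2)*sqrt(-3)) = 6/(-4 + sqrt(2)*(I*sqrt(3))) = 6/(-4 + I*sqrt(6)))
x(-52, 35) - 1*(-327) = (-12/11 - 3*I*sqrt(6)/11) - 1*(-327) = (-12/11 - 3*I*sqrt(6)/11) + 327 = 3585/11 - 3*I*sqrt(6)/11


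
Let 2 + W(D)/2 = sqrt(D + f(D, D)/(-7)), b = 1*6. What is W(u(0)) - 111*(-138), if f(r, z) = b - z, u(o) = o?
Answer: 15314 + 2*I*sqrt(42)/7 ≈ 15314.0 + 1.8516*I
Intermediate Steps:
b = 6
f(r, z) = 6 - z
W(D) = -4 + 2*sqrt(-6/7 + 8*D/7) (W(D) = -4 + 2*sqrt(D + (6 - D)/(-7)) = -4 + 2*sqrt(D + (6 - D)*(-1/7)) = -4 + 2*sqrt(D + (-6/7 + D/7)) = -4 + 2*sqrt(-6/7 + 8*D/7))
W(u(0)) - 111*(-138) = (-4 + 2*sqrt(-42 + 56*0)/7) - 111*(-138) = (-4 + 2*sqrt(-42 + 0)/7) + 15318 = (-4 + 2*sqrt(-42)/7) + 15318 = (-4 + 2*(I*sqrt(42))/7) + 15318 = (-4 + 2*I*sqrt(42)/7) + 15318 = 15314 + 2*I*sqrt(42)/7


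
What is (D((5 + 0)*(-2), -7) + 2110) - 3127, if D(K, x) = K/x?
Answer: -7109/7 ≈ -1015.6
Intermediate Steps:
(D((5 + 0)*(-2), -7) + 2110) - 3127 = (((5 + 0)*(-2))/(-7) + 2110) - 3127 = ((5*(-2))*(-1/7) + 2110) - 3127 = (-10*(-1/7) + 2110) - 3127 = (10/7 + 2110) - 3127 = 14780/7 - 3127 = -7109/7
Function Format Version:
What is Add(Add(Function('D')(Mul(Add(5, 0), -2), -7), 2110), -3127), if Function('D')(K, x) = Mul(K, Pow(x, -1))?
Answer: Rational(-7109, 7) ≈ -1015.6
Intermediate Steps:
Add(Add(Function('D')(Mul(Add(5, 0), -2), -7), 2110), -3127) = Add(Add(Mul(Mul(Add(5, 0), -2), Pow(-7, -1)), 2110), -3127) = Add(Add(Mul(Mul(5, -2), Rational(-1, 7)), 2110), -3127) = Add(Add(Mul(-10, Rational(-1, 7)), 2110), -3127) = Add(Add(Rational(10, 7), 2110), -3127) = Add(Rational(14780, 7), -3127) = Rational(-7109, 7)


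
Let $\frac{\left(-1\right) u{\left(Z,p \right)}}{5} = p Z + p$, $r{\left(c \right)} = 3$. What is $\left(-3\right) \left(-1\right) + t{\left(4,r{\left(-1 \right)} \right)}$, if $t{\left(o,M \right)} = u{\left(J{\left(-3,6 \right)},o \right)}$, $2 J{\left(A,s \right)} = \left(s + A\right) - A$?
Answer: $-77$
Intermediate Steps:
$J{\left(A,s \right)} = \frac{s}{2}$ ($J{\left(A,s \right)} = \frac{\left(s + A\right) - A}{2} = \frac{\left(A + s\right) - A}{2} = \frac{s}{2}$)
$u{\left(Z,p \right)} = - 5 p - 5 Z p$ ($u{\left(Z,p \right)} = - 5 \left(p Z + p\right) = - 5 \left(Z p + p\right) = - 5 \left(p + Z p\right) = - 5 p - 5 Z p$)
$t{\left(o,M \right)} = - 20 o$ ($t{\left(o,M \right)} = - 5 o \left(1 + \frac{1}{2} \cdot 6\right) = - 5 o \left(1 + 3\right) = \left(-5\right) o 4 = - 20 o$)
$\left(-3\right) \left(-1\right) + t{\left(4,r{\left(-1 \right)} \right)} = \left(-3\right) \left(-1\right) - 80 = 3 - 80 = -77$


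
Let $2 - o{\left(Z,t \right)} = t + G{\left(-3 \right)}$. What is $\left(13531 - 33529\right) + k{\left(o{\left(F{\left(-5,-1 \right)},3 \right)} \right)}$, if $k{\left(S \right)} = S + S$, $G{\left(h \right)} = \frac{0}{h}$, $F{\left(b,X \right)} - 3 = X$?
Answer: $-20000$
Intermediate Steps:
$F{\left(b,X \right)} = 3 + X$
$G{\left(h \right)} = 0$
$o{\left(Z,t \right)} = 2 - t$ ($o{\left(Z,t \right)} = 2 - \left(t + 0\right) = 2 - t$)
$k{\left(S \right)} = 2 S$
$\left(13531 - 33529\right) + k{\left(o{\left(F{\left(-5,-1 \right)},3 \right)} \right)} = \left(13531 - 33529\right) + 2 \left(2 - 3\right) = -19998 + 2 \left(2 - 3\right) = -19998 + 2 \left(-1\right) = -19998 - 2 = -20000$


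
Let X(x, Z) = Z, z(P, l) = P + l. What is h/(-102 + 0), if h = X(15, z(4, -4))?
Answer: 0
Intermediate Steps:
h = 0 (h = 4 - 4 = 0)
h/(-102 + 0) = 0/(-102 + 0) = 0/(-102) = 0*(-1/102) = 0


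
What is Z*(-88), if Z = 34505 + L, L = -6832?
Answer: -2435224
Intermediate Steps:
Z = 27673 (Z = 34505 - 6832 = 27673)
Z*(-88) = 27673*(-88) = -2435224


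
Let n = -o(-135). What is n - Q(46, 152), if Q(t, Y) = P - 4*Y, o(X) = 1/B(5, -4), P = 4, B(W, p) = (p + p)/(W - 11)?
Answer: 2413/4 ≈ 603.25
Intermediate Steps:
B(W, p) = 2*p/(-11 + W) (B(W, p) = (2*p)/(-11 + W) = 2*p/(-11 + W))
o(X) = 3/4 (o(X) = 1/(2*(-4)/(-11 + 5)) = 1/(2*(-4)/(-6)) = 1/(2*(-4)*(-1/6)) = 1/(4/3) = 3/4)
n = -3/4 (n = -1*3/4 = -3/4 ≈ -0.75000)
Q(t, Y) = 4 - 4*Y
n - Q(46, 152) = -3/4 - (4 - 4*152) = -3/4 - (4 - 608) = -3/4 - 1*(-604) = -3/4 + 604 = 2413/4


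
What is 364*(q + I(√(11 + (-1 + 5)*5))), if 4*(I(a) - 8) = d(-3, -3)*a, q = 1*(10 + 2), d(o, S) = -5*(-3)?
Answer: 7280 + 1365*√31 ≈ 14880.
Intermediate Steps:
d(o, S) = 15
q = 12 (q = 1*12 = 12)
I(a) = 8 + 15*a/4 (I(a) = 8 + (15*a)/4 = 8 + 15*a/4)
364*(q + I(√(11 + (-1 + 5)*5))) = 364*(12 + (8 + 15*√(11 + (-1 + 5)*5)/4)) = 364*(12 + (8 + 15*√(11 + 4*5)/4)) = 364*(12 + (8 + 15*√(11 + 20)/4)) = 364*(12 + (8 + 15*√31/4)) = 364*(20 + 15*√31/4) = 7280 + 1365*√31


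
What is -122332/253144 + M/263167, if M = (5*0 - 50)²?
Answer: -7890221361/16654786762 ≈ -0.47375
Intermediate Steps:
M = 2500 (M = (0 - 50)² = (-50)² = 2500)
-122332/253144 + M/263167 = -122332/253144 + 2500/263167 = -122332*1/253144 + 2500*(1/263167) = -30583/63286 + 2500/263167 = -7890221361/16654786762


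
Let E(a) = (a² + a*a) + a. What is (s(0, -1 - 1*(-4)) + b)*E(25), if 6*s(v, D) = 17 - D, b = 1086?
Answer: 1387625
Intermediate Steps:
E(a) = a + 2*a² (E(a) = (a² + a²) + a = 2*a² + a = a + 2*a²)
s(v, D) = 17/6 - D/6 (s(v, D) = (17 - D)/6 = 17/6 - D/6)
(s(0, -1 - 1*(-4)) + b)*E(25) = ((17/6 - (-1 - 1*(-4))/6) + 1086)*(25*(1 + 2*25)) = ((17/6 - (-1 + 4)/6) + 1086)*(25*(1 + 50)) = ((17/6 - ⅙*3) + 1086)*(25*51) = ((17/6 - ½) + 1086)*1275 = (7/3 + 1086)*1275 = (3265/3)*1275 = 1387625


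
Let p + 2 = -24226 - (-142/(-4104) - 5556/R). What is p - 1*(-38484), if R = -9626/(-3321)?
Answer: 159727063309/9876276 ≈ 16173.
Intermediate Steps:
R = 9626/3321 (R = -9626*(-1/3321) = 9626/3321 ≈ 2.8985)
p = -220351542275/9876276 (p = -2 + (-24226 - (-142/(-4104) - 5556/9626/3321)) = -2 + (-24226 - (-142*(-1/4104) - 5556*3321/9626)) = -2 + (-24226 - (71/2052 - 9225738/4813)) = -2 + (-24226 - 1*(-18930872653/9876276)) = -2 + (-24226 + 18930872653/9876276) = -2 - 220331789723/9876276 = -220351542275/9876276 ≈ -22311.)
p - 1*(-38484) = -220351542275/9876276 - 1*(-38484) = -220351542275/9876276 + 38484 = 159727063309/9876276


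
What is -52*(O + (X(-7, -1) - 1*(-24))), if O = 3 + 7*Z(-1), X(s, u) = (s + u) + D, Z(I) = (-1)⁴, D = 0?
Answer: -1352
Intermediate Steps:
Z(I) = 1
X(s, u) = s + u (X(s, u) = (s + u) + 0 = s + u)
O = 10 (O = 3 + 7*1 = 3 + 7 = 10)
-52*(O + (X(-7, -1) - 1*(-24))) = -52*(10 + ((-7 - 1) - 1*(-24))) = -52*(10 + (-8 + 24)) = -52*(10 + 16) = -52*26 = -1352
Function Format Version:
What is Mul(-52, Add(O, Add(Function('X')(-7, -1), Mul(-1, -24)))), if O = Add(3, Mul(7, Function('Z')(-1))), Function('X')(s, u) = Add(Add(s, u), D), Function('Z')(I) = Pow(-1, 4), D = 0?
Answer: -1352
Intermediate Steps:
Function('Z')(I) = 1
Function('X')(s, u) = Add(s, u) (Function('X')(s, u) = Add(Add(s, u), 0) = Add(s, u))
O = 10 (O = Add(3, Mul(7, 1)) = Add(3, 7) = 10)
Mul(-52, Add(O, Add(Function('X')(-7, -1), Mul(-1, -24)))) = Mul(-52, Add(10, Add(Add(-7, -1), Mul(-1, -24)))) = Mul(-52, Add(10, Add(-8, 24))) = Mul(-52, Add(10, 16)) = Mul(-52, 26) = -1352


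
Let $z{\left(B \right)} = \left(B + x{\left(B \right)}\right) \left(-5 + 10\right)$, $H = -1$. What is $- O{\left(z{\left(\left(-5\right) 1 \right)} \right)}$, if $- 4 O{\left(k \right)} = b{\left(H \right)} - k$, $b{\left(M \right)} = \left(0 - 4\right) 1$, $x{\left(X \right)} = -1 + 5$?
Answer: $\frac{1}{4} \approx 0.25$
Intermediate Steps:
$x{\left(X \right)} = 4$
$b{\left(M \right)} = -4$ ($b{\left(M \right)} = \left(-4\right) 1 = -4$)
$z{\left(B \right)} = 20 + 5 B$ ($z{\left(B \right)} = \left(B + 4\right) \left(-5 + 10\right) = \left(4 + B\right) 5 = 20 + 5 B$)
$O{\left(k \right)} = 1 + \frac{k}{4}$ ($O{\left(k \right)} = - \frac{-4 - k}{4} = 1 + \frac{k}{4}$)
$- O{\left(z{\left(\left(-5\right) 1 \right)} \right)} = - (1 + \frac{20 + 5 \left(\left(-5\right) 1\right)}{4}) = - (1 + \frac{20 + 5 \left(-5\right)}{4}) = - (1 + \frac{20 - 25}{4}) = - (1 + \frac{1}{4} \left(-5\right)) = - (1 - \frac{5}{4}) = \left(-1\right) \left(- \frac{1}{4}\right) = \frac{1}{4}$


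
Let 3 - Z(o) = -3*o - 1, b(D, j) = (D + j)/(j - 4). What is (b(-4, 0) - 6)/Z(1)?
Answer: -5/7 ≈ -0.71429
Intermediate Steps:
b(D, j) = (D + j)/(-4 + j)
Z(o) = 4 + 3*o (Z(o) = 3 - (-3*o - 1) = 3 - (-1 - 3*o) = 3 + (1 + 3*o) = 4 + 3*o)
(b(-4, 0) - 6)/Z(1) = ((-4 + 0)/(-4 + 0) - 6)/(4 + 3*1) = (-4/(-4) - 6)/(4 + 3) = (-¼*(-4) - 6)/7 = (1 - 6)/7 = (⅐)*(-5) = -5/7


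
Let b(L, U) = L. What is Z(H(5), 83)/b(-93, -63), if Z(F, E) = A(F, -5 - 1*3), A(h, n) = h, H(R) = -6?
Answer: 2/31 ≈ 0.064516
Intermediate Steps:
Z(F, E) = F
Z(H(5), 83)/b(-93, -63) = -6/(-93) = -6*(-1/93) = 2/31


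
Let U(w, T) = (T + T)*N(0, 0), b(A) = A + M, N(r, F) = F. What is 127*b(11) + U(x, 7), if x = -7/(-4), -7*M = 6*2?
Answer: 8255/7 ≈ 1179.3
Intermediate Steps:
M = -12/7 (M = -6*2/7 = -⅐*12 = -12/7 ≈ -1.7143)
x = 7/4 (x = -7*(-¼) = 7/4 ≈ 1.7500)
b(A) = -12/7 + A (b(A) = A - 12/7 = -12/7 + A)
U(w, T) = 0 (U(w, T) = (T + T)*0 = (2*T)*0 = 0)
127*b(11) + U(x, 7) = 127*(-12/7 + 11) + 0 = 127*(65/7) + 0 = 8255/7 + 0 = 8255/7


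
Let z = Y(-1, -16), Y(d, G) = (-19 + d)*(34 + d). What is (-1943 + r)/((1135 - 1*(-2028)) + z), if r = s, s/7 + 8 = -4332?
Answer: -32323/2503 ≈ -12.914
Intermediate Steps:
s = -30380 (s = -56 + 7*(-4332) = -56 - 30324 = -30380)
r = -30380
z = -660 (z = -646 + (-1)² + 15*(-1) = -646 + 1 - 15 = -660)
(-1943 + r)/((1135 - 1*(-2028)) + z) = (-1943 - 30380)/((1135 - 1*(-2028)) - 660) = -32323/((1135 + 2028) - 660) = -32323/(3163 - 660) = -32323/2503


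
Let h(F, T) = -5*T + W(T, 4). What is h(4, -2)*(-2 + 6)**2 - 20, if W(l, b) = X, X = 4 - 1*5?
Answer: 124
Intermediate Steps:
X = -1 (X = 4 - 5 = -1)
W(l, b) = -1
h(F, T) = -1 - 5*T (h(F, T) = -5*T - 1 = -1 - 5*T)
h(4, -2)*(-2 + 6)**2 - 20 = (-1 - 5*(-2))*(-2 + 6)**2 - 20 = (-1 + 10)*4**2 - 20 = 9*16 - 20 = 144 - 20 = 124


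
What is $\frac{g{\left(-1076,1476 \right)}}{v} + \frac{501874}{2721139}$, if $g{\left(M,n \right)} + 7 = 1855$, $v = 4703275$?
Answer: $\frac{139145888366}{752839119425} \approx 0.18483$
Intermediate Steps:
$g{\left(M,n \right)} = 1848$ ($g{\left(M,n \right)} = -7 + 1855 = 1848$)
$\frac{g{\left(-1076,1476 \right)}}{v} + \frac{501874}{2721139} = \frac{1848}{4703275} + \frac{501874}{2721139} = 1848 \cdot \frac{1}{4703275} + 501874 \cdot \frac{1}{2721139} = \frac{1848}{4703275} + \frac{29522}{160067} = \frac{139145888366}{752839119425}$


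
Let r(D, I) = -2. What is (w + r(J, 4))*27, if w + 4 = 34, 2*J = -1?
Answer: 756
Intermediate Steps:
J = -½ (J = (½)*(-1) = -½ ≈ -0.50000)
w = 30 (w = -4 + 34 = 30)
(w + r(J, 4))*27 = (30 - 2)*27 = 28*27 = 756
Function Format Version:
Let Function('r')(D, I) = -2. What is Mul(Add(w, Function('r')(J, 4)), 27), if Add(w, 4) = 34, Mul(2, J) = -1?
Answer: 756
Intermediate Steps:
J = Rational(-1, 2) (J = Mul(Rational(1, 2), -1) = Rational(-1, 2) ≈ -0.50000)
w = 30 (w = Add(-4, 34) = 30)
Mul(Add(w, Function('r')(J, 4)), 27) = Mul(Add(30, -2), 27) = Mul(28, 27) = 756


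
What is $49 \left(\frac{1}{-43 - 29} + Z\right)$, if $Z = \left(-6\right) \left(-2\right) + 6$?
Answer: $\frac{63455}{72} \approx 881.32$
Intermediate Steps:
$Z = 18$ ($Z = 12 + 6 = 18$)
$49 \left(\frac{1}{-43 - 29} + Z\right) = 49 \left(\frac{1}{-43 - 29} + 18\right) = 49 \left(\frac{1}{-72} + 18\right) = 49 \left(- \frac{1}{72} + 18\right) = 49 \cdot \frac{1295}{72} = \frac{63455}{72}$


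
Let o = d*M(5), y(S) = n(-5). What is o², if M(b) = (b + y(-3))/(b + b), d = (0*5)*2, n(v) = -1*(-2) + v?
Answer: 0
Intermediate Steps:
n(v) = 2 + v
y(S) = -3 (y(S) = 2 - 5 = -3)
d = 0 (d = 0*2 = 0)
M(b) = (-3 + b)/(2*b) (M(b) = (b - 3)/(b + b) = (-3 + b)/((2*b)) = (-3 + b)*(1/(2*b)) = (-3 + b)/(2*b))
o = 0 (o = 0*((½)*(-3 + 5)/5) = 0*((½)*(⅕)*2) = 0*(⅕) = 0)
o² = 0² = 0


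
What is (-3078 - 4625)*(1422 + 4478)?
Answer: -45447700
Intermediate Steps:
(-3078 - 4625)*(1422 + 4478) = -7703*5900 = -45447700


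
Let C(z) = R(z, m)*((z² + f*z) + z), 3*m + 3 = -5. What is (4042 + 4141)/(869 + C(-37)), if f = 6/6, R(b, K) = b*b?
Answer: 8183/1773724 ≈ 0.0046135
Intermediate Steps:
m = -8/3 (m = -1 + (⅓)*(-5) = -1 - 5/3 = -8/3 ≈ -2.6667)
R(b, K) = b²
f = 1 (f = 6*(⅙) = 1)
C(z) = z²*(z² + 2*z) (C(z) = z²*((z² + 1*z) + z) = z²*((z² + z) + z) = z²*((z + z²) + z) = z²*(z² + 2*z))
(4042 + 4141)/(869 + C(-37)) = (4042 + 4141)/(869 + (-37)³*(2 - 37)) = 8183/(869 - 50653*(-35)) = 8183/(869 + 1772855) = 8183/1773724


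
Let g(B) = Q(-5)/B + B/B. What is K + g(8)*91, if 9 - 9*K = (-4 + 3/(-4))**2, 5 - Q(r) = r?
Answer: 29267/144 ≈ 203.24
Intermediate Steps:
Q(r) = 5 - r
g(B) = 1 + 10/B (g(B) = (5 - 1*(-5))/B + B/B = (5 + 5)/B + 1 = 10/B + 1 = 1 + 10/B)
K = -217/144 (K = 1 - (-4 + 3/(-4))**2/9 = 1 - (-4 + 3*(-1/4))**2/9 = 1 - (-4 - 3/4)**2/9 = 1 - (-19/4)**2/9 = 1 - 1/9*361/16 = 1 - 361/144 = -217/144 ≈ -1.5069)
K + g(8)*91 = -217/144 + ((10 + 8)/8)*91 = -217/144 + ((1/8)*18)*91 = -217/144 + (9/4)*91 = -217/144 + 819/4 = 29267/144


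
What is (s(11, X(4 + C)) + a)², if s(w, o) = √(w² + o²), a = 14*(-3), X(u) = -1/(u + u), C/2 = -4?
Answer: (336 - √7745)²/64 ≈ 960.96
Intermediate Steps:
C = -8 (C = 2*(-4) = -8)
X(u) = -1/(2*u)
a = -42
s(w, o) = √(o² + w²)
(s(11, X(4 + C)) + a)² = (√((-1/(2*(4 - 8)))² + 11²) - 42)² = (√((-½/(-4))² + 121) - 42)² = (√((-½*(-¼))² + 121) - 42)² = (√((⅛)² + 121) - 42)² = (√(1/64 + 121) - 42)² = (√(7745/64) - 42)² = (√7745/8 - 42)² = (-42 + √7745/8)²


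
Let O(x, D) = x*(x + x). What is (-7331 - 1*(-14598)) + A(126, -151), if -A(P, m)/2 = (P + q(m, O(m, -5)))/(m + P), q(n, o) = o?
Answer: 273131/25 ≈ 10925.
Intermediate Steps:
O(x, D) = 2*x**2 (O(x, D) = x*(2*x) = 2*x**2)
A(P, m) = -2*(P + 2*m**2)/(P + m) (A(P, m) = -2*(P + 2*m**2)/(m + P) = -2*(P + 2*m**2)/(P + m))
(-7331 - 1*(-14598)) + A(126, -151) = (-7331 - 1*(-14598)) + 2*(-1*126 - 2*(-151)**2)/(126 - 151) = (-7331 + 14598) + 2*(-126 - 2*22801)/(-25) = 7267 + 2*(-1/25)*(-126 - 45602) = 7267 + 2*(-1/25)*(-45728) = 7267 + 91456/25 = 273131/25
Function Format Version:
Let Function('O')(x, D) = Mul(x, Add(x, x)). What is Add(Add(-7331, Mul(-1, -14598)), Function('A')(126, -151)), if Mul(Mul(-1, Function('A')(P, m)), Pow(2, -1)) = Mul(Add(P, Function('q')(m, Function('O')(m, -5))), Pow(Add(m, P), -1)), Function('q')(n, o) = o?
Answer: Rational(273131, 25) ≈ 10925.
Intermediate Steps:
Function('O')(x, D) = Mul(2, Pow(x, 2)) (Function('O')(x, D) = Mul(x, Mul(2, x)) = Mul(2, Pow(x, 2)))
Function('A')(P, m) = Mul(-2, Pow(Add(P, m), -1), Add(P, Mul(2, Pow(m, 2)))) (Function('A')(P, m) = Mul(-2, Mul(Add(P, Mul(2, Pow(m, 2))), Pow(Add(m, P), -1))) = Mul(-2, Mul(Add(P, Mul(2, Pow(m, 2))), Pow(Add(P, m), -1))) = Mul(-2, Mul(Pow(Add(P, m), -1), Add(P, Mul(2, Pow(m, 2))))) = Mul(-2, Pow(Add(P, m), -1), Add(P, Mul(2, Pow(m, 2)))))
Add(Add(-7331, Mul(-1, -14598)), Function('A')(126, -151)) = Add(Add(-7331, Mul(-1, -14598)), Mul(2, Pow(Add(126, -151), -1), Add(Mul(-1, 126), Mul(-2, Pow(-151, 2))))) = Add(Add(-7331, 14598), Mul(2, Pow(-25, -1), Add(-126, Mul(-2, 22801)))) = Add(7267, Mul(2, Rational(-1, 25), Add(-126, -45602))) = Add(7267, Mul(2, Rational(-1, 25), -45728)) = Add(7267, Rational(91456, 25)) = Rational(273131, 25)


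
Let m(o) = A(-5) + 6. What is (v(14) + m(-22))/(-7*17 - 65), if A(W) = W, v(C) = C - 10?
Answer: -5/184 ≈ -0.027174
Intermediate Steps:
v(C) = -10 + C
m(o) = 1 (m(o) = -5 + 6 = 1)
(v(14) + m(-22))/(-7*17 - 65) = ((-10 + 14) + 1)/(-7*17 - 65) = (4 + 1)/(-119 - 65) = 5/(-184) = 5*(-1/184) = -5/184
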